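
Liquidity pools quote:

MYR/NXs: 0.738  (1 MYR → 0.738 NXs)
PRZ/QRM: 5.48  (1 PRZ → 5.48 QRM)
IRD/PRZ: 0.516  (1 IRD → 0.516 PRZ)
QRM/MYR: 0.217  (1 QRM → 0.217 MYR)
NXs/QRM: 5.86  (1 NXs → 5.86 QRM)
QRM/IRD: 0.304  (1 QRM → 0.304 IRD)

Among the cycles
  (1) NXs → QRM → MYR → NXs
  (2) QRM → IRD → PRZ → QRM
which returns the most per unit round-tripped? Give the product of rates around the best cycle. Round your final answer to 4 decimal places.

(1) 5.86 × 0.217 × 0.738 = 0.93846
(2) 0.304 × 0.516 × 5.48 = 0.85961
Highest is cycle (1) at 0.9385 (≤1, no arbitrage).

0.9385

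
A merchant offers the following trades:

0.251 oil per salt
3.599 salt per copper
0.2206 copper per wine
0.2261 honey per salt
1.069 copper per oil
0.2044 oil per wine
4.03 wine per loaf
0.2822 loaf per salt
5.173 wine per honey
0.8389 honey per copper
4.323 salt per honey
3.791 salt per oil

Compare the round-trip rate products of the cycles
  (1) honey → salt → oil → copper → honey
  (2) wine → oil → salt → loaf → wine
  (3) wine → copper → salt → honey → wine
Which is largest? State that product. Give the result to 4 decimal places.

0.9731

(1) 4.323 × 0.251 × 1.069 × 0.8389 = 0.97308
(2) 0.2044 × 3.791 × 0.2822 × 4.03 = 0.88125
(3) 0.2206 × 3.599 × 0.2261 × 5.173 = 0.92860
Highest is cycle (1) at 0.9731 (≤1, no arbitrage).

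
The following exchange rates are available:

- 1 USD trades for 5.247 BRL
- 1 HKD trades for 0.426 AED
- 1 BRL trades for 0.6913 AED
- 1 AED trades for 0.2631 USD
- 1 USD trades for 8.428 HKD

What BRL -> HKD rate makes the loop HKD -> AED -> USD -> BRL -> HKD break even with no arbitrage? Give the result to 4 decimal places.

1.7004

Known legs of the cycle: 0.426 × 0.2631 × 5.247 = 0.5880869082
For no arbitrage the full-cycle product must be 1, so the missing rate is 1 / 0.5880869082 ≈ 1.700429.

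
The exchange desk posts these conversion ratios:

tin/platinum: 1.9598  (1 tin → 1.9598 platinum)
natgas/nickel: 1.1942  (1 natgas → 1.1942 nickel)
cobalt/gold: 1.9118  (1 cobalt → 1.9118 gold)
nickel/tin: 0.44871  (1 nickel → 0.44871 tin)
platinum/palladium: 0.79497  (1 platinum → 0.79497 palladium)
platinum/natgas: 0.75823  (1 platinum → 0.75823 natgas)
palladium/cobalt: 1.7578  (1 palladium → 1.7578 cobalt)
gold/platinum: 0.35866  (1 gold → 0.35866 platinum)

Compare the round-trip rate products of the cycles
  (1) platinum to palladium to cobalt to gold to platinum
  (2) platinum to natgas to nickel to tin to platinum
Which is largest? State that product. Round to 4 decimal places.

0.9582

(1) 0.79497 × 1.7578 × 1.9118 × 0.35866 = 0.95818
(2) 0.75823 × 1.1942 × 0.44871 × 1.9598 = 0.79626
Highest is cycle (1) at 0.9582 (≤1, no arbitrage).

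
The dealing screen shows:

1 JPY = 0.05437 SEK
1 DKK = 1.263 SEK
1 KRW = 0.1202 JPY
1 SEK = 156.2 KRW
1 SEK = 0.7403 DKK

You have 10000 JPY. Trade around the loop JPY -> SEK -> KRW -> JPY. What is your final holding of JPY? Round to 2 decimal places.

10208.10

10000 JPY × 0.05437 = 543.7 SEK
543.7 SEK × 156.2 = 84925.94 KRW
84925.94 KRW × 0.1202 = 10208.097988 JPY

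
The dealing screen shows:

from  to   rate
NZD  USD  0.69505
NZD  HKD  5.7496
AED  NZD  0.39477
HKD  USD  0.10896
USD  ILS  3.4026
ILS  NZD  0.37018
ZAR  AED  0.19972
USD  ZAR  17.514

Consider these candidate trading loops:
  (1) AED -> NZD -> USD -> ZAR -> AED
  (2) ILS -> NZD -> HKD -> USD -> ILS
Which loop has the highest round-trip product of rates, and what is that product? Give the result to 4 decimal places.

(1) 0.39477 × 0.69505 × 17.514 × 0.19972 = 0.95977
(2) 0.37018 × 5.7496 × 0.10896 × 3.4026 = 0.78909
Highest is cycle (1) at 0.9598 (≤1, no arbitrage).

0.9598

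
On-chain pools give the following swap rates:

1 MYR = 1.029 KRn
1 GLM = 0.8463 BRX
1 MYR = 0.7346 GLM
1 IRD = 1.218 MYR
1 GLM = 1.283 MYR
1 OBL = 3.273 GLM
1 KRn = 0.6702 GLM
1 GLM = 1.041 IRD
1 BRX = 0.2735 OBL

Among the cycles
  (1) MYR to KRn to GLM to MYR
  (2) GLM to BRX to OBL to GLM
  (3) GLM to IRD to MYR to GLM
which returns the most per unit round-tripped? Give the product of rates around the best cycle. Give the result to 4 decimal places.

0.9314

(1) 1.029 × 0.6702 × 1.283 = 0.88480
(2) 0.8463 × 0.2735 × 3.273 = 0.75758
(3) 1.041 × 1.218 × 0.7346 = 0.93143
Highest is cycle (3) at 0.9314 (≤1, no arbitrage).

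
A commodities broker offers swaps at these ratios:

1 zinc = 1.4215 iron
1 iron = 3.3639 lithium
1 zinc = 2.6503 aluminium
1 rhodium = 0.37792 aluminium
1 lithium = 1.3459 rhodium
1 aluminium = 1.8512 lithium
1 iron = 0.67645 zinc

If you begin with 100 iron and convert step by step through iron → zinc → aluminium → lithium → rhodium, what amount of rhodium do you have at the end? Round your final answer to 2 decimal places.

446.68

100 iron × 0.67645 = 67.645 zinc
67.645 zinc × 2.6503 = 179.2795435 aluminium
179.2795435 aluminium × 1.8512 = 331.8822909272 lithium
331.8822909272 lithium × 1.3459 = 446.68037535891848 rhodium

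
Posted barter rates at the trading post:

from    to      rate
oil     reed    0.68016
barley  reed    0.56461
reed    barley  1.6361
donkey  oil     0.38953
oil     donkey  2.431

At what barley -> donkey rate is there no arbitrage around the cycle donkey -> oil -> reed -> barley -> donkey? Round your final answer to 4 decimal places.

Known legs of the cycle: 0.38953 × 0.68016 × 1.6361 = 0.43347279204528
For no arbitrage the full-cycle product must be 1, so the missing rate is 1 / 0.43347279204528 ≈ 2.306950.

2.3069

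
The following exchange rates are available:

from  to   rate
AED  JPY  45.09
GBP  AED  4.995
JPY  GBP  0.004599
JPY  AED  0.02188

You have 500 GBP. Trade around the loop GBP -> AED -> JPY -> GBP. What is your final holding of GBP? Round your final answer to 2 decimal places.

517.90

500 GBP × 4.995 = 2497.5 AED
2497.5 AED × 45.09 = 112612.275 JPY
112612.275 JPY × 0.004599 = 517.903852725 GBP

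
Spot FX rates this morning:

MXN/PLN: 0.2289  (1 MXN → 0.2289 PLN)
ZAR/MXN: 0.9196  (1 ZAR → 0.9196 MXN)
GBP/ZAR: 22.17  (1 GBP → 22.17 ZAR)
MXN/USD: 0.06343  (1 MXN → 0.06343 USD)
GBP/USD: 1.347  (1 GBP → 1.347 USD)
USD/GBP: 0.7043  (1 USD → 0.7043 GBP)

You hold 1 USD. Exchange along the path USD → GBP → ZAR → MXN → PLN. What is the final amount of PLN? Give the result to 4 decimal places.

3.2868

1 USD × 0.7043 = 0.7043 GBP
0.7043 GBP × 22.17 = 15.614331 ZAR
15.614331 ZAR × 0.9196 = 14.3589387876 MXN
14.3589387876 MXN × 0.2289 = 3.28676108848164 PLN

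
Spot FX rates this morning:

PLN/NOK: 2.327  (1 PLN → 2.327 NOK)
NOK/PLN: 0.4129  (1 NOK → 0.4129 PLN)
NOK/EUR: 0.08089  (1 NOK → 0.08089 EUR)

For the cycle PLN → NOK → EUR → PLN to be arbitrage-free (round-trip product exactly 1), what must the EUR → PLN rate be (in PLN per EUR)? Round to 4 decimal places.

Known legs of the cycle: 2.327 × 0.08089 = 0.18823103
For no arbitrage the full-cycle product must be 1, so the missing rate is 1 / 0.18823103 ≈ 5.312620.

5.3126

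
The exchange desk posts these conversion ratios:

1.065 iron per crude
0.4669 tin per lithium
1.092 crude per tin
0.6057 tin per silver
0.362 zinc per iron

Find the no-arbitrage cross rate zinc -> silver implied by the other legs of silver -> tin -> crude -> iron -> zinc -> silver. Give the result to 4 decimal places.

3.9216

Known legs of the cycle: 0.6057 × 1.092 × 1.065 × 0.362 = 0.254998948932
For no arbitrage the full-cycle product must be 1, so the missing rate is 1 / 0.254998948932 ≈ 3.921585.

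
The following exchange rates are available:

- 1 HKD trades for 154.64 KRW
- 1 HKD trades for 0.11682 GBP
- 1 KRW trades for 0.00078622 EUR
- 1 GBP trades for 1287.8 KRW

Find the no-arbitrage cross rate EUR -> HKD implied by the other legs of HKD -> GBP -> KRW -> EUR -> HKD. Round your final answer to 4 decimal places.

Known legs of the cycle: 0.11682 × 1287.8 × 0.00078622 = 0.11827956263112
For no arbitrage the full-cycle product must be 1, so the missing rate is 1 / 0.11827956263112 ≈ 8.454546.

8.4545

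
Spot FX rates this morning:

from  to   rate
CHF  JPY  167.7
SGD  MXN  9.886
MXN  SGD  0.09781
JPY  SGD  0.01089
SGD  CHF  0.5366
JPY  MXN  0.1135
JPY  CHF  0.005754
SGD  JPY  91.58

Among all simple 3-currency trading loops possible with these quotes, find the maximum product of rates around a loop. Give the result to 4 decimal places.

SGD→JPY→MXN→SGD: 91.58 × 0.1135 × 0.09781 = 1.01667
SGD→CHF→JPY→SGD: 0.5366 × 167.7 × 0.01089 = 0.97997
Maximum is SGD→JPY→MXN→SGD at 1.0167; arbitrage exists.

1.0167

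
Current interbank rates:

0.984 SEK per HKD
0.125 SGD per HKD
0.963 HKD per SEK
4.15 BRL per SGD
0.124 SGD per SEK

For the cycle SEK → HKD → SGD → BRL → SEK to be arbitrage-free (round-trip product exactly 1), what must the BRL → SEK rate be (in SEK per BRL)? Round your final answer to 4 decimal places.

Known legs of the cycle: 0.963 × 0.125 × 4.15 = 0.49955625
For no arbitrage the full-cycle product must be 1, so the missing rate is 1 / 0.49955625 ≈ 2.001777.

2.0018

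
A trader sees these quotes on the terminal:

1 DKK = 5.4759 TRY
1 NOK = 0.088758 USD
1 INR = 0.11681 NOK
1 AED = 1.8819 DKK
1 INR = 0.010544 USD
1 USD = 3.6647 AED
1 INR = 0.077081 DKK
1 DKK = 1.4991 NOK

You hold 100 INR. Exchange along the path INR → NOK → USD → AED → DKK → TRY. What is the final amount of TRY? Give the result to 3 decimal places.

39.154

100 INR × 0.11681 = 11.681 NOK
11.681 NOK × 0.088758 = 1.036782198 USD
1.036782198 USD × 3.6647 = 3.7994957210106 AED
3.7994957210106 AED × 1.8819 = 7.15027099736984814 DKK
7.15027099736984814 DKK × 5.4759 = 39.154168954497551429826 TRY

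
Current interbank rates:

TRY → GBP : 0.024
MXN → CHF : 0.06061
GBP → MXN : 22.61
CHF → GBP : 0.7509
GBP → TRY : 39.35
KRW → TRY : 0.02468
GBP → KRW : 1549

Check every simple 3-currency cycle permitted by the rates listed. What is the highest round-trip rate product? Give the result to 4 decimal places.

CHF→GBP→MXN→CHF: 0.7509 × 22.61 × 0.06061 = 1.02903
GBP→KRW→TRY→GBP: 1549 × 0.02468 × 0.024 = 0.91750
Maximum is CHF→GBP→MXN→CHF at 1.0290; arbitrage exists.

1.0290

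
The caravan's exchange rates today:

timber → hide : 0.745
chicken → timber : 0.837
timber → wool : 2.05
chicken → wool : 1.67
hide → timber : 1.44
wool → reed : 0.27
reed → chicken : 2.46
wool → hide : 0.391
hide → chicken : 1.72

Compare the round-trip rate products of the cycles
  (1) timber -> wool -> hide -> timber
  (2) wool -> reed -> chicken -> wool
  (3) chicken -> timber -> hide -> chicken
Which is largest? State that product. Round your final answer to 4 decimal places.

1.1542

(1) 2.05 × 0.391 × 1.44 = 1.15423
(2) 0.27 × 2.46 × 1.67 = 1.10921
(3) 0.837 × 0.745 × 1.72 = 1.07253
Highest is cycle (1) at 1.1542 (>1, arbitrage).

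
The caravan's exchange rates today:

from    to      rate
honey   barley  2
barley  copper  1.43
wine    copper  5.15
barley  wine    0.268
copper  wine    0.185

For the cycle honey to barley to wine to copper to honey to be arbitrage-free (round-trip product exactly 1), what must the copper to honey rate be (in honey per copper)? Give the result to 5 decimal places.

0.36227

Known legs of the cycle: 2 × 0.268 × 5.15 = 2.7604
For no arbitrage the full-cycle product must be 1, so the missing rate is 1 / 2.7604 ≈ 0.3622663.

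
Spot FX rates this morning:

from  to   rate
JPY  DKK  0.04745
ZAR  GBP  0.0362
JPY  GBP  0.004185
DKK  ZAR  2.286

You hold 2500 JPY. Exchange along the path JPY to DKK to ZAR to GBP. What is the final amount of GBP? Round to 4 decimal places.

9.8166

2500 JPY × 0.04745 = 118.625 DKK
118.625 DKK × 2.286 = 271.17675 ZAR
271.17675 ZAR × 0.0362 = 9.81659835 GBP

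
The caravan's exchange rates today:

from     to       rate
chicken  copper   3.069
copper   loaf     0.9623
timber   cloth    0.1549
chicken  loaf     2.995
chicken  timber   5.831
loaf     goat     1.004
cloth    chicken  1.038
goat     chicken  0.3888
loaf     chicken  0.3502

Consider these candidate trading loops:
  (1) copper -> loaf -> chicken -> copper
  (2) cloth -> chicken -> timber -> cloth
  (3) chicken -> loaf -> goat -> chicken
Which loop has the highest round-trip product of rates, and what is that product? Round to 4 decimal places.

(1) 0.9623 × 0.3502 × 3.069 = 1.03425
(2) 1.038 × 5.831 × 0.1549 = 0.93754
(3) 2.995 × 1.004 × 0.3888 = 1.16911
Highest is cycle (3) at 1.1691 (>1, arbitrage).

1.1691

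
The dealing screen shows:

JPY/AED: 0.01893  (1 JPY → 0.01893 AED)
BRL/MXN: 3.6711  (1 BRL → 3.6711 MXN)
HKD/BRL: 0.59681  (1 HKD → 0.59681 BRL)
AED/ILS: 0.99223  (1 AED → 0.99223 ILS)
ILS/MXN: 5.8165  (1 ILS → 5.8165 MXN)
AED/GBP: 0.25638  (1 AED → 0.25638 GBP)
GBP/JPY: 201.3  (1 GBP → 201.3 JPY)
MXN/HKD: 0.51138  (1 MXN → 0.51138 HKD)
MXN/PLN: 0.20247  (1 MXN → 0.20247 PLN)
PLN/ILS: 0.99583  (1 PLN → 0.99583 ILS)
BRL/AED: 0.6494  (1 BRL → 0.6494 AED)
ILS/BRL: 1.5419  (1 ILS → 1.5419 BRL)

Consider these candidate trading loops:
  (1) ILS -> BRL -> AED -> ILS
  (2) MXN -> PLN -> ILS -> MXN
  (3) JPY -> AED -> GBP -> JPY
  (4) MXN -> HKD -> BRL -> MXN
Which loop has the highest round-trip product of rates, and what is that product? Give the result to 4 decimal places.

1.1728

(1) 1.5419 × 0.6494 × 0.99223 = 0.99353
(2) 0.20247 × 0.99583 × 5.8165 = 1.17276
(3) 0.01893 × 0.25638 × 201.3 = 0.97696
(4) 0.51138 × 0.59681 × 3.6711 = 1.12041
Highest is cycle (2) at 1.1728 (>1, arbitrage).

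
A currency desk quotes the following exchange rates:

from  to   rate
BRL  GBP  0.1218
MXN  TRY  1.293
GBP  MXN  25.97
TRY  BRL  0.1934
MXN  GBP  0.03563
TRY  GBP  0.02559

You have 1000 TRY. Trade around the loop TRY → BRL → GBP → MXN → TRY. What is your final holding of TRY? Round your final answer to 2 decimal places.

791.00

1000 TRY × 0.1934 = 193.4 BRL
193.4 BRL × 0.1218 = 23.55612 GBP
23.55612 GBP × 25.97 = 611.7524364 MXN
611.7524364 MXN × 1.293 = 790.9959002652 TRY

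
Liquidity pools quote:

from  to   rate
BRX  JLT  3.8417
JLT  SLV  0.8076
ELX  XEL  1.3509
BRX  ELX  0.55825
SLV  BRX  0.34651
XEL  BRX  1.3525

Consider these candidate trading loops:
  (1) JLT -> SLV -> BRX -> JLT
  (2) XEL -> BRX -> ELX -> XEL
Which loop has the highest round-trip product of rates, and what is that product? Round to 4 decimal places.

(1) 0.8076 × 0.34651 × 3.8417 = 1.07507
(2) 1.3525 × 0.55825 × 1.3509 = 1.01997
Highest is cycle (1) at 1.0751 (>1, arbitrage).

1.0751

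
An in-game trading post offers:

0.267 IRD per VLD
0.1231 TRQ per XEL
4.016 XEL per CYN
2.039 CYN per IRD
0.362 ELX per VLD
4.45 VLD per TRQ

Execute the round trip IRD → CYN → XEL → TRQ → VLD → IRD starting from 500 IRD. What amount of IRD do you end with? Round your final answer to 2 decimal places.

500 IRD × 2.039 = 1019.5 CYN
1019.5 CYN × 4.016 = 4094.312 XEL
4094.312 XEL × 0.1231 = 504.0098072 TRQ
504.0098072 TRQ × 4.45 = 2242.84364204 VLD
2242.84364204 VLD × 0.267 = 598.83925242468 IRD

598.84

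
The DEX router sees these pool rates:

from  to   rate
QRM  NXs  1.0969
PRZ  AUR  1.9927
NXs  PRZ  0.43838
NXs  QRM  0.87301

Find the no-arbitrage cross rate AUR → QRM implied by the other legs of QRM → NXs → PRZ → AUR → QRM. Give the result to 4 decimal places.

1.0436

Known legs of the cycle: 1.0969 × 0.43838 × 1.9927 = 0.9582077731394
For no arbitrage the full-cycle product must be 1, so the missing rate is 1 / 0.9582077731394 ≈ 1.043615.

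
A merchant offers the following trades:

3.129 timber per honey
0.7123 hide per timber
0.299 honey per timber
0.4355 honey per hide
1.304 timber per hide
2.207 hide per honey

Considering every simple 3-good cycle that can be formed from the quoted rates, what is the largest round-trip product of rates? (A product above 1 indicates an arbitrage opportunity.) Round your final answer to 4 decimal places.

timber→hide→honey→timber: 0.7123 × 0.4355 × 3.129 = 0.97064
timber→honey→hide→timber: 0.299 × 2.207 × 1.304 = 0.86050
Maximum is timber→hide→honey→timber at 0.9706; no arbitrage — every cycle loses value.

0.9706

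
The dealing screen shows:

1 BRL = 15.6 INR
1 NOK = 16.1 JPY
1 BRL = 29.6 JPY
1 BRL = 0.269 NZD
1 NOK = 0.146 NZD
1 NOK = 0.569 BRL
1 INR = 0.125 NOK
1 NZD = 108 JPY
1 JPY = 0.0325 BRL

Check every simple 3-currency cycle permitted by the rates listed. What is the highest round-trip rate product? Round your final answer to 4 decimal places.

1.1096

INR→NOK→BRL→INR: 0.125 × 0.569 × 15.6 = 1.10955
BRL→NZD→JPY→BRL: 0.269 × 108 × 0.0325 = 0.94419
Maximum is INR→NOK→BRL→INR at 1.1096; arbitrage exists.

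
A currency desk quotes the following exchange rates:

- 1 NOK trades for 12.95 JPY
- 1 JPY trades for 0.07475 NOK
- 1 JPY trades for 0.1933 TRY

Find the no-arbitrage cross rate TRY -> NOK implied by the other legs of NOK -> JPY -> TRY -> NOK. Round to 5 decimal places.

Known legs of the cycle: 12.95 × 0.1933 = 2.503235
For no arbitrage the full-cycle product must be 1, so the missing rate is 1 / 2.503235 ≈ 0.3994831.

0.39948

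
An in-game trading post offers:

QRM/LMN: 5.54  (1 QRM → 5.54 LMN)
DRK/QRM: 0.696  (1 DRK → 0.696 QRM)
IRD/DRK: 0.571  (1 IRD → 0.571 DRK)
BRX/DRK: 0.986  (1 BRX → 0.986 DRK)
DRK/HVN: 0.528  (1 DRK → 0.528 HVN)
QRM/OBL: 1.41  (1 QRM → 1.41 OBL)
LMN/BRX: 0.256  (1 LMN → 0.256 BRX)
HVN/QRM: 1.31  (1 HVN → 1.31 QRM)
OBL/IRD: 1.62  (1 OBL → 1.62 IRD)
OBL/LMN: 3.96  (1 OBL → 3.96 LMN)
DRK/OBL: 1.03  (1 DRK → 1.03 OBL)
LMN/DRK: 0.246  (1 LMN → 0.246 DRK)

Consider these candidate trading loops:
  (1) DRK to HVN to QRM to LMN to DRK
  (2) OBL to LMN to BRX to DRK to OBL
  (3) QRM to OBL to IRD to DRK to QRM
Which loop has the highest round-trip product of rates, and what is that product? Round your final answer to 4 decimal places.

(1) 0.528 × 1.31 × 5.54 × 0.246 = 0.94265
(2) 3.96 × 0.256 × 0.986 × 1.03 = 1.02955
(3) 1.41 × 1.62 × 0.571 × 0.696 = 0.90778
Highest is cycle (2) at 1.0296 (>1, arbitrage).

1.0296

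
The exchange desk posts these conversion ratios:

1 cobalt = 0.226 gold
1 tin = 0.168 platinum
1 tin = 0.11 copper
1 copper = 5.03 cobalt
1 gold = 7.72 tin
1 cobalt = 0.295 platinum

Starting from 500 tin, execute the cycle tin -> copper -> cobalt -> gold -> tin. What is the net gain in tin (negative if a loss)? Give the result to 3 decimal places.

500 tin × 0.11 = 55 copper
55 copper × 5.03 = 276.65 cobalt
276.65 cobalt × 0.226 = 62.5229 gold
62.5229 gold × 7.72 = 482.676788 tin
Net change: 482.676788 − 500 = -17.323212 tin

-17.323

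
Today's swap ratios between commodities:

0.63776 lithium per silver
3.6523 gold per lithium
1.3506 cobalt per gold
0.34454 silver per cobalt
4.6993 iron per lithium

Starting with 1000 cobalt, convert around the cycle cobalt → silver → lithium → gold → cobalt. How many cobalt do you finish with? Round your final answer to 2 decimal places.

1000 cobalt × 0.34454 = 344.54 silver
344.54 silver × 0.63776 = 219.7338304 lithium
219.7338304 lithium × 3.6523 = 802.53386876992 gold
802.53386876992 gold × 1.3506 = 1083.902243160653952 cobalt

1083.90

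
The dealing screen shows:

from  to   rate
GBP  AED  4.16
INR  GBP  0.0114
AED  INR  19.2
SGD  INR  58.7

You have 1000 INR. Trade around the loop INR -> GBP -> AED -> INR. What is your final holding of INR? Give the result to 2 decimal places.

1000 INR × 0.0114 = 11.4 GBP
11.4 GBP × 4.16 = 47.424 AED
47.424 AED × 19.2 = 910.5408 INR

910.54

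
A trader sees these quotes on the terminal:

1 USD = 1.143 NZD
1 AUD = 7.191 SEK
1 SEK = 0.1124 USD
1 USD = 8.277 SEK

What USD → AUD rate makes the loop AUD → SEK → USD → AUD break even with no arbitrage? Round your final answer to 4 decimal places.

1.2372

Known legs of the cycle: 7.191 × 0.1124 = 0.8082684
For no arbitrage the full-cycle product must be 1, so the missing rate is 1 / 0.8082684 ≈ 1.237213.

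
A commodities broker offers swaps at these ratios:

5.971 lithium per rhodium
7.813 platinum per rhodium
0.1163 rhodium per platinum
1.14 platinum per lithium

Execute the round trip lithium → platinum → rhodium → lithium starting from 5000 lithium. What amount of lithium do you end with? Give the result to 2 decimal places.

5000 lithium × 1.14 = 5700 platinum
5700 platinum × 0.1163 = 662.91 rhodium
662.91 rhodium × 5.971 = 3958.23561 lithium

3958.24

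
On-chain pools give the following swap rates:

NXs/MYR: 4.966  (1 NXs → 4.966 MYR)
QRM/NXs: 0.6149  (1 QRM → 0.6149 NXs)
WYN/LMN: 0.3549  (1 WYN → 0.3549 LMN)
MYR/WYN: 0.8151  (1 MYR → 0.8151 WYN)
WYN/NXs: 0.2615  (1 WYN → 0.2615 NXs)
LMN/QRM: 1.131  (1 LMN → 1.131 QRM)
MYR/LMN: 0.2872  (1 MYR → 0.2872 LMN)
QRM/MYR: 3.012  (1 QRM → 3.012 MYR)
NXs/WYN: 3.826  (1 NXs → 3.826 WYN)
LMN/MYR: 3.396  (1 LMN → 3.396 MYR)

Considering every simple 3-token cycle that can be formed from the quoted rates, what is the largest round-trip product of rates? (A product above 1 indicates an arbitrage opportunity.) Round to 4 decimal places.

1.0585

MYR→WYN→NXs→MYR: 0.8151 × 0.2615 × 4.966 = 1.05850
MYR→WYN→LMN→MYR: 0.8151 × 0.3549 × 3.396 = 0.98239
QRM→MYR→LMN→QRM: 3.012 × 0.2872 × 1.131 = 0.97837
Maximum is MYR→WYN→NXs→MYR at 1.0585; arbitrage exists.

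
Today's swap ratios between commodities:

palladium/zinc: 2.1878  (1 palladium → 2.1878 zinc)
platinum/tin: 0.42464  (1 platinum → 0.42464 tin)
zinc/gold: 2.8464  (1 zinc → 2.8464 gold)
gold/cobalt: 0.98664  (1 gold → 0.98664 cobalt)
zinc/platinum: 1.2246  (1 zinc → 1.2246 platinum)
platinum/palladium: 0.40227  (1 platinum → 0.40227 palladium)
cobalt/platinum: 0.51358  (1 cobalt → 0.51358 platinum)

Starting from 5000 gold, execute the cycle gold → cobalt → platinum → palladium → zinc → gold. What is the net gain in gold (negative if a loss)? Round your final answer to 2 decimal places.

1346.85

5000 gold × 0.98664 = 4933.2 cobalt
4933.2 cobalt × 0.51358 = 2533.592856 platinum
2533.592856 platinum × 0.40227 = 1019.18839818312 palladium
1019.18839818312 palladium × 2.1878 = 2229.780377545029936 zinc
2229.780377545029936 zinc × 2.8464 = 6346.8468666441732098304 gold
Net change: 6346.8468666441732098304 − 5000 = 1346.8468666441732098304 gold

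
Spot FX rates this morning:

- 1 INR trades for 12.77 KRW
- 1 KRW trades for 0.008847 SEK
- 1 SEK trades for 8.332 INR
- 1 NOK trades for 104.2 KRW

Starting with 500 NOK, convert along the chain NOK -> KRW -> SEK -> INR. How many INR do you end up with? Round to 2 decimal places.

500 NOK × 104.2 = 52100 KRW
52100 KRW × 0.008847 = 460.9287 SEK
460.9287 SEK × 8.332 = 3840.4579284 INR

3840.46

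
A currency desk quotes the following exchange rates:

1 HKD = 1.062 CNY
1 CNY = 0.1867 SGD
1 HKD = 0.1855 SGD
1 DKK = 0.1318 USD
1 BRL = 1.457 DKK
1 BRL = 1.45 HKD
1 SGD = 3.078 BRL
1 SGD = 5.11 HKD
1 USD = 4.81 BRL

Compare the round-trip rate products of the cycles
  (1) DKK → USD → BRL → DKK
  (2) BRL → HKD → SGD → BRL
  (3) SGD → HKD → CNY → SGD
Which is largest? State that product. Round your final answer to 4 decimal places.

(1) 0.1318 × 4.81 × 1.457 = 0.92368
(2) 1.45 × 0.1855 × 3.078 = 0.82791
(3) 5.11 × 1.062 × 0.1867 = 1.01319
Highest is cycle (3) at 1.0132 (>1, arbitrage).

1.0132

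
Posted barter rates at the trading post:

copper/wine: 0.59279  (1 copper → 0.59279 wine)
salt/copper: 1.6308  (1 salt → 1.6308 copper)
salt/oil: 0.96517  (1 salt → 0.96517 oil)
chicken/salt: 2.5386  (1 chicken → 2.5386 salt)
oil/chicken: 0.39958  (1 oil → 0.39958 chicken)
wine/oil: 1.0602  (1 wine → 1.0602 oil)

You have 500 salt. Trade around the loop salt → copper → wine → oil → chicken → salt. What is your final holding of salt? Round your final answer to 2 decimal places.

500 salt × 1.6308 = 815.4 copper
815.4 copper × 0.59279 = 483.360966 wine
483.360966 wine × 1.0602 = 512.4592961532 oil
512.4592961532 oil × 0.39958 = 204.768485556895656 chicken
204.768485556895656 chicken × 2.5386 = 519.8252774347353123216 salt

519.83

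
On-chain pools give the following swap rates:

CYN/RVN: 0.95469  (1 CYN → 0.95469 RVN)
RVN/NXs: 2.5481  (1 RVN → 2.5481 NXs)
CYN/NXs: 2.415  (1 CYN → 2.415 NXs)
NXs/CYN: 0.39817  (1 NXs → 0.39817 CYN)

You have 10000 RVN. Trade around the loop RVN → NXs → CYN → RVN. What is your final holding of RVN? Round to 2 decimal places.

9686.06

10000 RVN × 2.5481 = 25481 NXs
25481 NXs × 0.39817 = 10145.76977 CYN
10145.76977 CYN × 0.95469 = 9686.0649417213 RVN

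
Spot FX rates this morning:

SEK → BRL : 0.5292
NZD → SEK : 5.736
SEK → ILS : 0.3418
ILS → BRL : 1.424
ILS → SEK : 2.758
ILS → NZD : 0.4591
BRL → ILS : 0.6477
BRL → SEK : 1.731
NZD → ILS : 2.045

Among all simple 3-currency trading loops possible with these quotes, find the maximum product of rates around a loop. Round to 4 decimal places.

0.9453

BRL→ILS→SEK→BRL: 0.6477 × 2.758 × 0.5292 = 0.94534
ILS→NZD→SEK→ILS: 0.4591 × 5.736 × 0.3418 = 0.90010
BRL→SEK→ILS→BRL: 1.731 × 0.3418 × 1.424 = 0.84252
Maximum is BRL→ILS→SEK→BRL at 0.9453; no arbitrage — every cycle loses value.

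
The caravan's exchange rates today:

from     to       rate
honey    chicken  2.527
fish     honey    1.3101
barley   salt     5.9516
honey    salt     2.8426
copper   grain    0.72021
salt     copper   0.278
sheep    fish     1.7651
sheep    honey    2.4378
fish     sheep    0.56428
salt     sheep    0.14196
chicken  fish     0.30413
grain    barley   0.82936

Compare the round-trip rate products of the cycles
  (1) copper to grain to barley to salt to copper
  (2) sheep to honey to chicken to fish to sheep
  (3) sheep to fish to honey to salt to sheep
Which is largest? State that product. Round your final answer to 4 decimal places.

(1) 0.72021 × 0.82936 × 5.9516 × 0.278 = 0.98828
(2) 2.4378 × 2.527 × 0.30413 × 0.56428 = 1.05720
(3) 1.7651 × 1.3101 × 2.8426 × 0.14196 = 0.93316
Highest is cycle (2) at 1.0572 (>1, arbitrage).

1.0572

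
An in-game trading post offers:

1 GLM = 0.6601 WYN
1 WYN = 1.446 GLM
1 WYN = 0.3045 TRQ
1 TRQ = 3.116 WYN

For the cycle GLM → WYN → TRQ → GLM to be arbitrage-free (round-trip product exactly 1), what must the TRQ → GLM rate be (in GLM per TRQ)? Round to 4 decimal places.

Known legs of the cycle: 0.6601 × 0.3045 = 0.20100045
For no arbitrage the full-cycle product must be 1, so the missing rate is 1 / 0.20100045 ≈ 4.975113.

4.9751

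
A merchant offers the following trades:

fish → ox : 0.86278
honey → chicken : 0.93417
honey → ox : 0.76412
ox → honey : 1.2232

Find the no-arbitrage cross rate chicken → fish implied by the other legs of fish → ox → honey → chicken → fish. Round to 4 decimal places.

1.0143

Known legs of the cycle: 0.86278 × 1.2232 × 0.93417 = 0.98587864118832
For no arbitrage the full-cycle product must be 1, so the missing rate is 1 / 0.98587864118832 ≈ 1.014324.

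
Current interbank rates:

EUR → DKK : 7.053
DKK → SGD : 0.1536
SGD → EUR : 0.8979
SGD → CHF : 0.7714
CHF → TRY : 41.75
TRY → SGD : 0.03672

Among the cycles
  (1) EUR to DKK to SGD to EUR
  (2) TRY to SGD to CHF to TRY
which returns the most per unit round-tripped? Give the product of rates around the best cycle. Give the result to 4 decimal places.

(1) 7.053 × 0.1536 × 0.8979 = 0.97273
(2) 0.03672 × 0.7714 × 41.75 = 1.18260
Highest is cycle (2) at 1.1826 (>1, arbitrage).

1.1826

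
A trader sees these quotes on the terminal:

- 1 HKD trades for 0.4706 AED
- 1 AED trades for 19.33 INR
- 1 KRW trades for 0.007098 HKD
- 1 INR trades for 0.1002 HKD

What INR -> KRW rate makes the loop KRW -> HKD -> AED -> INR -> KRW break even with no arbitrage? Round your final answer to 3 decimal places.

15.487

Known legs of the cycle: 0.007098 × 0.4706 × 19.33 = 0.064568362404
For no arbitrage the full-cycle product must be 1, so the missing rate is 1 / 0.064568362404 ≈ 15.48746.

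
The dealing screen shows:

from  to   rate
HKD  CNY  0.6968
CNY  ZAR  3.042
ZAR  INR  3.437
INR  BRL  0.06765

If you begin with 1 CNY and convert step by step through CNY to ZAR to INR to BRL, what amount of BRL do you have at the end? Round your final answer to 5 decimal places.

0.70730

1 CNY × 3.042 = 3.042 ZAR
3.042 ZAR × 3.437 = 10.455354 INR
10.455354 INR × 0.06765 = 0.7073046981 BRL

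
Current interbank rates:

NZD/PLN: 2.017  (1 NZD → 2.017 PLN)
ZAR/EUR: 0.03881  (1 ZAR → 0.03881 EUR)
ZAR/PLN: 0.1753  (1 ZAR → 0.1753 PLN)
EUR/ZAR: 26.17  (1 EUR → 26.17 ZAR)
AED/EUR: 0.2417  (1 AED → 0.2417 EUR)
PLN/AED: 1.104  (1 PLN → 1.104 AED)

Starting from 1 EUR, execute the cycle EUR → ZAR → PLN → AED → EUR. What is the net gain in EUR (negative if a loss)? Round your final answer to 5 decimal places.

0.22414

1 EUR × 26.17 = 26.17 ZAR
26.17 ZAR × 0.1753 = 4.587601 PLN
4.587601 PLN × 1.104 = 5.064711504 AED
5.064711504 AED × 0.2417 = 1.2241407705168 EUR
Net change: 1.2241407705168 − 1 = 0.2241407705168 EUR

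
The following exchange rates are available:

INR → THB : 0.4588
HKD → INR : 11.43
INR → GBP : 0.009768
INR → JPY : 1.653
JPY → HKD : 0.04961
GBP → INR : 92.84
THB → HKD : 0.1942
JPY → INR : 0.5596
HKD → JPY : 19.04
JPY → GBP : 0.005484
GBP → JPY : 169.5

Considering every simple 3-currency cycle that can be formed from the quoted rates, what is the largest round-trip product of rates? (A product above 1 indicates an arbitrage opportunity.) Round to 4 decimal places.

INR→THB→HKD→INR: 0.4588 × 0.1942 × 11.43 = 1.01840
INR→JPY→HKD→INR: 1.653 × 0.04961 × 11.43 = 0.93732
INR→GBP→JPY→INR: 0.009768 × 169.5 × 0.5596 = 0.92652
INR→JPY→GBP→INR: 1.653 × 0.005484 × 92.84 = 0.84160
Maximum is INR→THB→HKD→INR at 1.0184; arbitrage exists.

1.0184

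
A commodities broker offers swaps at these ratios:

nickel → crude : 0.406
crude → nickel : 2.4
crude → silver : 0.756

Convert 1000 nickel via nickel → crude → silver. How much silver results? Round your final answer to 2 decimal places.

1000 nickel × 0.406 = 406 crude
406 crude × 0.756 = 306.936 silver

306.94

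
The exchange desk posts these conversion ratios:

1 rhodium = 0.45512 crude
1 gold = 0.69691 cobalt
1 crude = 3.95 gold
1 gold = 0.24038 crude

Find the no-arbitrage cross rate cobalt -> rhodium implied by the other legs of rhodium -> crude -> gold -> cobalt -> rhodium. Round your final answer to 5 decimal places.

Known legs of the cycle: 0.45512 × 3.95 × 0.69691 = 1.25285183284
For no arbitrage the full-cycle product must be 1, so the missing rate is 1 / 1.25285183284 ≈ 0.7981790.

0.79818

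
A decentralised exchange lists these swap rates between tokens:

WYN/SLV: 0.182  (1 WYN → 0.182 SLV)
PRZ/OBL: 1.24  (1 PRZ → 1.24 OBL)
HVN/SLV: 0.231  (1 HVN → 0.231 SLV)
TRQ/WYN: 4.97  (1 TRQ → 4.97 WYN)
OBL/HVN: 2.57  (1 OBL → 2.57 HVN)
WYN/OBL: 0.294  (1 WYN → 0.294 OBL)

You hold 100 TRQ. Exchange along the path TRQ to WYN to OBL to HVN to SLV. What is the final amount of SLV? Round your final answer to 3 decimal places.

100 TRQ × 4.97 = 497 WYN
497 WYN × 0.294 = 146.118 OBL
146.118 OBL × 2.57 = 375.52326 HVN
375.52326 HVN × 0.231 = 86.74587306 SLV

86.746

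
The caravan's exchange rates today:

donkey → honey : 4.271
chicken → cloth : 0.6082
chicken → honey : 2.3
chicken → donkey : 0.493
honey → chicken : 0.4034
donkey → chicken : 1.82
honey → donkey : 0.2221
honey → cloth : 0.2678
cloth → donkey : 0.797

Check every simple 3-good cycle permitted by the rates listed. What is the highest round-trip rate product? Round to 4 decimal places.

donkey→chicken→honey→donkey: 1.82 × 2.3 × 0.2221 = 0.92971
donkey→honey→cloth→donkey: 4.271 × 0.2678 × 0.797 = 0.91159
donkey→chicken→cloth→donkey: 1.82 × 0.6082 × 0.797 = 0.88222
donkey→honey→chicken→donkey: 4.271 × 0.4034 × 0.493 = 0.84940
Maximum is donkey→chicken→honey→donkey at 0.9297; no arbitrage — every cycle loses value.

0.9297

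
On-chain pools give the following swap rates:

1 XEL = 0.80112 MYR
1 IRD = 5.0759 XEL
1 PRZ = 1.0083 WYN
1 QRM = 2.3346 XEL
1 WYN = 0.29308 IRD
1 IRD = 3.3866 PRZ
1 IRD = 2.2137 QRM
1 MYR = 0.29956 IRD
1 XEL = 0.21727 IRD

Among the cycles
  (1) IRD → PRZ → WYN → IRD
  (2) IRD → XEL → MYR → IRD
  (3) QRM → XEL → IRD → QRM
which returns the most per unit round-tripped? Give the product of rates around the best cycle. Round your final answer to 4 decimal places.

(1) 3.3866 × 1.0083 × 0.29308 = 1.00078
(2) 5.0759 × 0.80112 × 0.29956 = 1.21813
(3) 2.3346 × 0.21727 × 2.2137 = 1.12287
Highest is cycle (2) at 1.2181 (>1, arbitrage).

1.2181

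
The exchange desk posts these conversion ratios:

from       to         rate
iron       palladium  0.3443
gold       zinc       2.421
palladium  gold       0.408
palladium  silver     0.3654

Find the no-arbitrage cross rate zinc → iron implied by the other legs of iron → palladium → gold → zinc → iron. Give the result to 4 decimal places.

2.9404

Known legs of the cycle: 0.3443 × 0.408 × 2.421 = 0.3400885224
For no arbitrage the full-cycle product must be 1, so the missing rate is 1 / 0.3400885224 ≈ 2.940411.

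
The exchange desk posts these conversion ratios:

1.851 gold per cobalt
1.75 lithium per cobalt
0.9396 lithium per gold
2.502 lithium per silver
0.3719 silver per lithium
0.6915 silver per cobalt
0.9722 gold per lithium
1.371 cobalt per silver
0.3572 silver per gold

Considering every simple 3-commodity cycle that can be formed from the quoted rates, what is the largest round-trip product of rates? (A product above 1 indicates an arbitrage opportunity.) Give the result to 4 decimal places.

silver→cobalt→gold→silver: 1.371 × 1.851 × 0.3572 = 0.90647
lithium→silver→cobalt→lithium: 0.3719 × 1.371 × 1.75 = 0.89228
lithium→gold→silver→lithium: 0.9722 × 0.3572 × 2.502 = 0.86887
Maximum is silver→cobalt→gold→silver at 0.9065; no arbitrage — every cycle loses value.

0.9065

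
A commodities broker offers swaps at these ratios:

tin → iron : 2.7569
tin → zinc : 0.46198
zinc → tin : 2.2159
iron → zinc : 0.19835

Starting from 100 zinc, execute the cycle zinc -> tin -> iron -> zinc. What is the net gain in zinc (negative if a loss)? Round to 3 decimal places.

100 zinc × 2.2159 = 221.59 tin
221.59 tin × 2.7569 = 610.901471 iron
610.901471 iron × 0.19835 = 121.17230677285 zinc
Net change: 121.17230677285 − 100 = 21.17230677285 zinc

21.172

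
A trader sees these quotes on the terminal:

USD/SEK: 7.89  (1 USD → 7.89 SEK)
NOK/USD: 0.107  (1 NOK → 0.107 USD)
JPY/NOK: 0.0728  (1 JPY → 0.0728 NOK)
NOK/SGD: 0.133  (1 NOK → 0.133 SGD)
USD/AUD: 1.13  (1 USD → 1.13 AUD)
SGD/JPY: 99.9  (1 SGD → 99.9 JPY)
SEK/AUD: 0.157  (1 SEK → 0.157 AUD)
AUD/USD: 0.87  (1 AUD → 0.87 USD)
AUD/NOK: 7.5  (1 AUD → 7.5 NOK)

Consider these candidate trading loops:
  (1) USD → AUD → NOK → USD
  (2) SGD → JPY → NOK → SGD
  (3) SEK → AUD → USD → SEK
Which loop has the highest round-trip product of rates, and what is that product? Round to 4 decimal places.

(1) 1.13 × 7.5 × 0.107 = 0.90683
(2) 99.9 × 0.0728 × 0.133 = 0.96727
(3) 0.157 × 0.87 × 7.89 = 1.07770
Highest is cycle (3) at 1.0777 (>1, arbitrage).

1.0777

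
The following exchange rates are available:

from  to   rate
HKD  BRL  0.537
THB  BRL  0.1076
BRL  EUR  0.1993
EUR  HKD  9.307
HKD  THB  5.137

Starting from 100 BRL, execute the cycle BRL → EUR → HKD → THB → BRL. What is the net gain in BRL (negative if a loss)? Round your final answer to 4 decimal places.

100 BRL × 0.1993 = 19.93 EUR
19.93 EUR × 9.307 = 185.48851 HKD
185.48851 HKD × 5.137 = 952.85447587 THB
952.85447587 THB × 0.1076 = 102.527141603612 BRL
Net change: 102.527141603612 − 100 = 2.527141603612 BRL

2.5271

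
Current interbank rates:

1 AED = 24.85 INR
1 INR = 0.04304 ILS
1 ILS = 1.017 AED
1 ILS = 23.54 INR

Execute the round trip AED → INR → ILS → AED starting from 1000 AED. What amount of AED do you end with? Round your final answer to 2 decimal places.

1087.73

1000 AED × 24.85 = 24850 INR
24850 INR × 0.04304 = 1069.544 ILS
1069.544 ILS × 1.017 = 1087.726248 AED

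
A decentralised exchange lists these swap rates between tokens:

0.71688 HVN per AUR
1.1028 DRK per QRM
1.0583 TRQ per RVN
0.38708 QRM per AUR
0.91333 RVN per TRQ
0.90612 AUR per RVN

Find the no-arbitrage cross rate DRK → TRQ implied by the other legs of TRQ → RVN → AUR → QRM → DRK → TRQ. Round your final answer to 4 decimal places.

2.8307

Known legs of the cycle: 0.91333 × 0.90612 × 0.38708 × 1.1028 = 0.3532733927517731904
For no arbitrage the full-cycle product must be 1, so the missing rate is 1 / 0.3532733927517731904 ≈ 2.830669.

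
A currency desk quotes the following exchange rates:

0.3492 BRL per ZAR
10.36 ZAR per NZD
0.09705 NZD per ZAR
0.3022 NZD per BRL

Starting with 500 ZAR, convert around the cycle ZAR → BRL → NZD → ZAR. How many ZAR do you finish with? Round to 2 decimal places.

500 ZAR × 0.3492 = 174.6 BRL
174.6 BRL × 0.3022 = 52.76412 NZD
52.76412 NZD × 10.36 = 546.6362832 ZAR

546.64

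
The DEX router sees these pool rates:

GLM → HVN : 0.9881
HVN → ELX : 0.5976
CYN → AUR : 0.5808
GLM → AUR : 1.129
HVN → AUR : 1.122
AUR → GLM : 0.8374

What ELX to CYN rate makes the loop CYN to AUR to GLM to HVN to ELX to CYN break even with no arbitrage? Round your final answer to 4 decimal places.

Known legs of the cycle: 0.5808 × 0.8374 × 0.9881 × 0.5976 = 0.2871911497796352
For no arbitrage the full-cycle product must be 1, so the missing rate is 1 / 0.2871911497796352 ≈ 3.482001.

3.4820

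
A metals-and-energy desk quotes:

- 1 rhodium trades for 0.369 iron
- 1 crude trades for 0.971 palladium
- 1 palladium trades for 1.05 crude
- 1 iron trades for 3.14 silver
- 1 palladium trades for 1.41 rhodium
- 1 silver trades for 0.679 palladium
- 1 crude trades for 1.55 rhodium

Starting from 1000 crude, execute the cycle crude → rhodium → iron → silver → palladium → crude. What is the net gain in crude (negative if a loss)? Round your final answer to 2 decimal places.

280.40

1000 crude × 1.55 = 1550 rhodium
1550 rhodium × 0.369 = 571.95 iron
571.95 iron × 3.14 = 1795.923 silver
1795.923 silver × 0.679 = 1219.431717 palladium
1219.431717 palladium × 1.05 = 1280.40330285 crude
Net change: 1280.40330285 − 1000 = 280.40330285 crude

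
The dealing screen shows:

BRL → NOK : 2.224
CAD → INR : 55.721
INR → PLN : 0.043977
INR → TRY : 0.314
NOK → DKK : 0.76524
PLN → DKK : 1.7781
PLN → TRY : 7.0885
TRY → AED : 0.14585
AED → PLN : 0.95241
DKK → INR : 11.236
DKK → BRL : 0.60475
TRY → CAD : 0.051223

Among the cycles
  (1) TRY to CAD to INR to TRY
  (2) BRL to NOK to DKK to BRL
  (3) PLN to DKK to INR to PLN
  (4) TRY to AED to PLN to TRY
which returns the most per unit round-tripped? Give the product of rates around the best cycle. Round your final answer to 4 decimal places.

1.0292

(1) 0.051223 × 55.721 × 0.314 = 0.89622
(2) 2.224 × 0.76524 × 0.60475 = 1.02922
(3) 1.7781 × 11.236 × 0.043977 = 0.87860
(4) 0.14585 × 0.95241 × 7.0885 = 0.98466
Highest is cycle (2) at 1.0292 (>1, arbitrage).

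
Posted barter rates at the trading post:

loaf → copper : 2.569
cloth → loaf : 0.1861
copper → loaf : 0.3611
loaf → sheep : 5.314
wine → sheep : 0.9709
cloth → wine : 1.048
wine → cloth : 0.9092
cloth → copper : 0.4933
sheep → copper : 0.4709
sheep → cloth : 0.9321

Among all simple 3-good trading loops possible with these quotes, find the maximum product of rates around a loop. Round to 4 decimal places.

0.9484

cloth→wine→sheep→cloth: 1.048 × 0.9709 × 0.9321 = 0.94841
cloth→loaf→sheep→cloth: 0.1861 × 5.314 × 0.9321 = 0.92179
sheep→copper→loaf→sheep: 0.4709 × 0.3611 × 5.314 = 0.90360
Maximum is cloth→wine→sheep→cloth at 0.9484; no arbitrage — every cycle loses value.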